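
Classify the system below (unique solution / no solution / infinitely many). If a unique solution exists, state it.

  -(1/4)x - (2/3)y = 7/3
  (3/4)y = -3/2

x = -4, y = -2

Row-reduce the augmented matrix:
R1 ← R1 / (-1/4).
R2 ← R2 / (3/4).
R1 ← R1 − 8/3·R2.
Reading off the reduced rows gives x = -4, y = -2.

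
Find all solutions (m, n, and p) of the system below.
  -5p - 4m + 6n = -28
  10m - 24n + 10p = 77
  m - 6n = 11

no solution

Row-reduce:
R1 ← R1 / (-4).
R2 ← R2 − 10·R1.
R3 ← R3 − 1·R1.
R2 ← R2 / (-9).
R1 ← R1 + 3/2·R2.
R3 ← R3 + 9/2·R2.
Row 3 reduces to 0 = 1/2, a contradiction. The system is inconsistent.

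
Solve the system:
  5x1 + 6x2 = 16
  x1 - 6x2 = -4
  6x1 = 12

Row-reduce the augmented matrix:
R1 ← R1 / (5).
R2 ← R2 − 1·R1.
R3 ← R3 − 6·R1.
R2 ← R2 / (-36/5).
R1 ← R1 − 6/5·R2.
R3 ← R3 + 36/5·R2.
R3 reduces to 0 = 0, so the extra equation is consistent.
Reading off the reduced rows gives x1 = 2, x2 = 1.

x1 = 2, x2 = 1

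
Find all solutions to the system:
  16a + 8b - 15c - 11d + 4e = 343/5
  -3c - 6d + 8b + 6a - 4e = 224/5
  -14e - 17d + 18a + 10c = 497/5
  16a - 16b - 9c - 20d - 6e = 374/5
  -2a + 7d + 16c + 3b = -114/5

Row-reduce the augmented matrix:
R1 ← R1 / (16).
R2 ← R2 − 6·R1.
R3 ← R3 − 18·R1.
R4 ← R4 − 16·R1.
R5 ← R5 + 2·R1.
R2 ← R2 / (5).
R1 ← R1 − 1/2·R2.
R3 ← R3 + 9·R2.
R4 ← R4 + 24·R2.
R5 ← R5 − 4·R2.
R3 ← R3 / (158/5).
R1 ← R1 + 6/5·R3.
R2 ← R2 − 21/40·R3.
R4 ← R4 − 93/5·R3.
R5 ← R5 − 481/40·R3.
R4 ← R4 / (-1050/79).
R1 ← R1 + 127/158·R4.
R2 ← R2 + 153/632·R4.
R3 ← R3 + 20/79·R4.
R5 ← R5 − 6427/632·R4.
R5 ← R5 / (1087/1680).
R1 ← R1 − 383/420·R5.
R2 ← R2 + 151/560·R5.
R3 ← R3 + 11/21·R5.
R4 ← R4 − 311/210·R5.
Reading off the reduced rows gives a = 3, b = 1, c = -4/5, d = -1, e = -13/5.

a = 3, b = 1, c = -4/5, d = -1, e = -13/5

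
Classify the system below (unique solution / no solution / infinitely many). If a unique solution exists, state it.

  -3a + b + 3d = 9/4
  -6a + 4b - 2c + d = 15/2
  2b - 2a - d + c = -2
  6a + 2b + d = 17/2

a = 3/4, b = 3/2, c = -5/2, d = 1

Row-reduce the augmented matrix:
R1 ← R1 / (-3).
R2 ← R2 + 6·R1.
R3 ← R3 + 2·R1.
R4 ← R4 − 6·R1.
R2 ← R2 / (2).
R1 ← R1 + 1/3·R2.
R3 ← R3 − 4/3·R2.
R4 ← R4 − 4·R2.
R3 ← R3 / (7/3).
R1 ← R1 + 1/3·R3.
R2 ← R2 + 1·R3.
R4 ← R4 − 4·R3.
R4 ← R4 / (115/7).
R1 ← R1 + 25/14·R4.
R2 ← R2 + 33/14·R4.
R3 ← R3 − 1/7·R4.
Reading off the reduced rows gives a = 3/4, b = 3/2, c = -5/2, d = 1.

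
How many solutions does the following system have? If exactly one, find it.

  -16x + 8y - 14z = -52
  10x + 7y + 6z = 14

infinitely many solutions

Row-reduce:
R1 ← R1 / (-16).
R2 ← R2 − 10·R1.
R2 ← R2 / (12).
R1 ← R1 + 1/2·R2.
Rank is 2 with 3 unknowns, leaving z free.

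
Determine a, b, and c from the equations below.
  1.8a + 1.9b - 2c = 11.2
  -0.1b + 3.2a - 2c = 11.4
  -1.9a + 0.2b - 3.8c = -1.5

a = 3, b = 2, c = -1

Row-reduce the augmented matrix:
R1 ← R1 / (9/5).
R2 ← R2 − 16/5·R1.
R3 ← R3 + 19/10·R1.
R2 ← R2 / (-313/90).
R1 ← R1 − 19/18·R2.
R3 ← R3 − 397/180·R2.
R3 ← R3 / (-7707/1565).
R1 ← R1 + 200/313·R3.
R2 ← R2 + 140/313·R3.
Reading off the reduced rows gives a = 3, b = 2, c = -1.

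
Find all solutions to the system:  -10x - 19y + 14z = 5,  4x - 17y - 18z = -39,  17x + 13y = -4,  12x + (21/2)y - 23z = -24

Row-reduce:
R1 ← R1 / (-10).
R2 ← R2 − 4·R1.
R3 ← R3 − 17·R1.
R4 ← R4 − 12·R1.
R2 ← R2 / (-123/5).
R1 ← R1 − 19/10·R2.
R3 ← R3 + 193/10·R2.
R4 ← R4 + 123/10·R2.
R3 ← R3 / (4124/123).
R1 ← R1 + 290/123·R3.
R2 ← R2 − 62/123·R3.
Row 4 reduces to 0 = 1/2, a contradiction. The system is inconsistent.

no solution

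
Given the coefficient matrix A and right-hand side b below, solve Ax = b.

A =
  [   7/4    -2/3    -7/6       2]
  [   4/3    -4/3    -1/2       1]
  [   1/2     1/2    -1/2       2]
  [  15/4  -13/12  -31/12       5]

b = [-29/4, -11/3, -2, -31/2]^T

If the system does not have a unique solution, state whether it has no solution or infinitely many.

infinitely many solutions

Row-reduce:
R1 ← R1 / (7/4).
R2 ← R2 − 4/3·R1.
R3 ← R3 − 1/2·R1.
R4 ← R4 − 15/4·R1.
R2 ← R2 / (-52/63).
R1 ← R1 + 8/21·R2.
R3 ← R3 − 29/42·R2.
R4 ← R4 − 29/84·R2.
R3 ← R3 / (33/208).
R1 ← R1 + 11/13·R3.
R2 ← R2 + 49/104·R3.
R4 ← R4 − 33/416·R3.
Rank is 3 with 4 unknowns, leaving x_4 free.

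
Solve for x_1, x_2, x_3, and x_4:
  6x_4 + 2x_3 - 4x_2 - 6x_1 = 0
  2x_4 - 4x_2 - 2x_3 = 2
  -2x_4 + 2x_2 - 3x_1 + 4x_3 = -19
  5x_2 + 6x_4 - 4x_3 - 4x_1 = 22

Row-reduce the augmented matrix:
R1 ← R1 / (-6).
R3 ← R3 + 3·R1.
R4 ← R4 + 4·R1.
R2 ← R2 / (-4).
R1 ← R1 − 2/3·R2.
R3 ← R3 − 4·R2.
R4 ← R4 − 23/3·R2.
R1 ← R1 + 2/3·R3.
R2 ← R2 − 1/2·R3.
R4 ← R4 + 55/6·R3.
R4 ← R4 / (-65/3).
R1 ← R1 + 8/3·R4.
R2 ← R2 − 1·R4.
R3 ← R3 + 3·R4.
Reading off the reduced rows gives x_1 = 5, x_2 = 2, x_3 = 1, x_4 = 6.

x_1 = 5, x_2 = 2, x_3 = 1, x_4 = 6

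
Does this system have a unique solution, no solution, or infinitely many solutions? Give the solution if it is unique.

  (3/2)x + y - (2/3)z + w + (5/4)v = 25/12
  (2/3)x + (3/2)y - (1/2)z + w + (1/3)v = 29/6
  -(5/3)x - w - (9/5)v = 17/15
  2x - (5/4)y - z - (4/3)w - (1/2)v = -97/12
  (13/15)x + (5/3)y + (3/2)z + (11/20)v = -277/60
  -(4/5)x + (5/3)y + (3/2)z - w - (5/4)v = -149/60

no solution

Row-reduce:
R1 ← R1 / (3/2).
R2 ← R2 − 2/3·R1.
R3 ← R3 + 5/3·R1.
R4 ← R4 − 2·R1.
R5 ← R5 − 13/15·R1.
R6 ← R6 + 4/5·R1.
R2 ← R2 / (19/18).
R1 ← R1 − 2/3·R2.
R3 ← R3 − 10/9·R2.
R4 ← R4 + 31/12·R2.
R5 ← R5 − 49/45·R2.
R6 ← R6 − 11/5·R2.
R3 ← R3 / (-10/19).
R1 ← R1 + 6/19·R3.
R2 ← R2 + 11/57·R3.
R4 ← R4 + 139/228·R3.
R5 ← R5 − 3583/1710·R3.
R6 ← R6 − 2683/1710·R3.
R4 ← R4 / (-91/120).
R1 ← R1 − 3/5·R4.
R2 ← R2 − 7/10·R4.
R3 ← R3 − 9/10·R4.
R5 ← R5 + 911/300·R4.
R6 ← R6 + 911/300·R4.
R5 ← R5 / (2305579/245700).
R1 ← R1 + 821/910·R5.
R2 ← R2 + 1438/585·R5.
R3 ← R3 + 3599/1365·R5.
R4 ← R4 − 9019/2730·R5.
R6 ← R6 − 2305579/245700·R5.
Row 6 reduces to 0 = 1, a contradiction. The system is inconsistent.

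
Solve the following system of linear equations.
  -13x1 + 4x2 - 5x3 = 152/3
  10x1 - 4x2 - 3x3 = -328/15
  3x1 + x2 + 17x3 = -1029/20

x1 = -8/3, x2 = 3/4, x3 = -13/5

Row-reduce the augmented matrix:
R1 ← R1 / (-13).
R2 ← R2 − 10·R1.
R3 ← R3 − 3·R1.
R2 ← R2 / (-12/13).
R1 ← R1 + 4/13·R2.
R3 ← R3 − 25/13·R2.
R3 ← R3 / (19/12).
R1 ← R1 − 8/3·R3.
R2 ← R2 − 89/12·R3.
Reading off the reduced rows gives x1 = -8/3, x2 = 3/4, x3 = -13/5.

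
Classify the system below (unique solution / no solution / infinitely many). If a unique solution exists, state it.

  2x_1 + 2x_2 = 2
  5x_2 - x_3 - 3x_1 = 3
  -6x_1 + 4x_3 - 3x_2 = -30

Row-reduce the augmented matrix:
R1 ← R1 / (2).
R2 ← R2 + 3·R1.
R3 ← R3 + 6·R1.
R2 ← R2 / (8).
R1 ← R1 − 1·R2.
R3 ← R3 − 3·R2.
R3 ← R3 / (35/8).
R1 ← R1 − 1/8·R3.
R2 ← R2 + 1/8·R3.
Reading off the reduced rows gives x_1 = 1, x_2 = 0, x_3 = -6.

x_1 = 1, x_2 = 0, x_3 = -6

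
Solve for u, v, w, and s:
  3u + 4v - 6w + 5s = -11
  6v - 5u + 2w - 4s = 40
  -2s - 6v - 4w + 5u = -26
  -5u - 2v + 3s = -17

Row-reduce the augmented matrix:
R1 ← R1 / (3).
R2 ← R2 + 5·R1.
R3 ← R3 − 5·R1.
R4 ← R4 + 5·R1.
R2 ← R2 / (38/3).
R1 ← R1 − 4/3·R2.
R3 ← R3 + 38/3·R2.
R4 ← R4 − 14/3·R2.
R3 ← R3 / (-2).
R1 ← R1 + 22/19·R3.
R2 ← R2 + 12/19·R3.
R4 ← R4 + 134/19·R3.
R4 ← R4 / (587/19).
R1 ← R1 − 89/19·R4.
R2 ← R2 − 85/38·R4.
R3 ← R3 − 3·R4.
Reading off the reduced rows gives u = 0, v = 4, w = 2, s = -3.

u = 0, v = 4, w = 2, s = -3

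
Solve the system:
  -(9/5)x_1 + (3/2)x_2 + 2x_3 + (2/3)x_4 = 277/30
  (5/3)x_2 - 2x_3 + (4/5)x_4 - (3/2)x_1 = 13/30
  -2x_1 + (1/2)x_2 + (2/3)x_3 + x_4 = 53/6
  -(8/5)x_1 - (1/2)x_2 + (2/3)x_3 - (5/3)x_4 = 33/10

Row-reduce the augmented matrix:
R1 ← R1 / (-9/5).
R2 ← R2 + 3/2·R1.
R3 ← R3 + 2·R1.
R4 ← R4 + 8/5·R1.
R2 ← R2 / (5/12).
R1 ← R1 + 5/6·R2.
R3 ← R3 + 7/6·R2.
R4 ← R4 + 11/6·R2.
R3 ← R3 / (-532/45).
R1 ← R1 + 76/9·R3.
R2 ← R2 + 44/5·R3.
R4 ← R4 + 776/45·R3.
R4 ← R4 / (-2189/855).
R1 ← R1 + 5/9·R4.
R2 ← R2 + 11/95·R4.
R3 ← R3 + 91/1140·R4.
Reading off the reduced rows gives x_1 = -3, x_2 = -1, x_3 = 2, x_4 = 2.

x_1 = -3, x_2 = -1, x_3 = 2, x_4 = 2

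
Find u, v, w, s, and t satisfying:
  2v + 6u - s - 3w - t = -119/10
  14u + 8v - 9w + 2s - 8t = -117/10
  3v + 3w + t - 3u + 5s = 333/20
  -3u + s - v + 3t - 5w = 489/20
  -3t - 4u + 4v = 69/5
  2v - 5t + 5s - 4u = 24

Row-reduce the augmented matrix:
R1 ← R1 / (6).
R2 ← R2 − 14·R1.
R3 ← R3 + 3·R1.
R4 ← R4 + 3·R1.
R5 ← R5 + 4·R1.
R6 ← R6 + 4·R1.
R2 ← R2 / (10/3).
R1 ← R1 − 1/3·R2.
R3 ← R3 − 4·R2.
R5 ← R5 − 16/3·R2.
R6 ← R6 − 10/3·R2.
R3 ← R3 / (39/10).
R1 ← R1 + 3/10·R3.
R2 ← R2 + 3/5·R3.
R4 ← R4 + 13/2·R3.
R5 ← R5 − 6/5·R3.
R4 ← R4 / (-2/3).
R1 ← R1 + 17/26·R4.
R2 ← R2 − 31/26·R4.
R3 ← R3 + 7/39·R4.
R5 ← R5 + 96/13·R4.
R5 ← R5 / (-2071/13).
R1 ← R1 + 349/26·R5.
R2 ← R2 − 667/26·R5.
R3 ← R3 + 27/13·R5.
R4 ← R4 + 22·R5.
R6 reduces to 0 = 0, so the extra equation is consistent.
Reading off the reduced rows gives u = -3, v = 3/4, w = -5/2, s = 5/2, t = 2/5.

u = -3, v = 3/4, w = -5/2, s = 5/2, t = 2/5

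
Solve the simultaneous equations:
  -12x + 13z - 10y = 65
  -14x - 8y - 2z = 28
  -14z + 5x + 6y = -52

no solution

Row-reduce:
R1 ← R1 / (-12).
R2 ← R2 + 14·R1.
R3 ← R3 − 5·R1.
R2 ← R2 / (11/3).
R1 ← R1 − 5/6·R2.
R3 ← R3 − 11/6·R2.
Row 3 reduces to 0 = -1, a contradiction. The system is inconsistent.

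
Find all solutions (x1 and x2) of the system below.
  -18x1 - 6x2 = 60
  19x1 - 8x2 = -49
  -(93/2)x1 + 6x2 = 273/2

no solution

Row-reduce:
R1 ← R1 / (-18).
R2 ← R2 − 19·R1.
R3 ← R3 + 93/2·R1.
R2 ← R2 / (-43/3).
R1 ← R1 − 1/3·R2.
R3 ← R3 − 43/2·R2.
Row 3 reduces to 0 = 3, a contradiction. The system is inconsistent.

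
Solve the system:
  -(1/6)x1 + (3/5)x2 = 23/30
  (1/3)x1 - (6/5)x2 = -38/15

no solution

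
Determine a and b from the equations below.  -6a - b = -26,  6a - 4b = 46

a = 5, b = -4

From equation 1: b = 26 − 6·a.
Substitute into equation 2 and solve: a = 5.
Then b = -4.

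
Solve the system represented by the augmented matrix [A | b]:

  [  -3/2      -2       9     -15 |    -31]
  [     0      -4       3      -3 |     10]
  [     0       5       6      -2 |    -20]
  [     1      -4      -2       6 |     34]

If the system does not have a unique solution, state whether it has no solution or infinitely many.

Row-reduce:
R1 ← R1 / (-3/2).
R4 ← R4 − 1·R1.
R2 ← R2 / (-4).
R1 ← R1 − 4/3·R2.
R3 ← R3 − 5·R2.
R4 ← R4 + 16/3·R2.
R3 ← R3 / (39/4).
R1 ← R1 + 5·R3.
R2 ← R2 + 3/4·R3.
Rank is 3 with 4 unknowns, leaving x_4 free.

infinitely many solutions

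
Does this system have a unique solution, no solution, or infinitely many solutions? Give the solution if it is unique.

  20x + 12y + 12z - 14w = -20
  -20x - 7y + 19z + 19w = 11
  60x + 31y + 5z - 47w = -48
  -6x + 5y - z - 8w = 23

no solution

Row-reduce:
R1 ← R1 / (20).
R2 ← R2 + 20·R1.
R3 ← R3 − 60·R1.
R4 ← R4 + 6·R1.
R2 ← R2 / (5).
R1 ← R1 − 3/5·R2.
R3 ← R3 + 5·R2.
R4 ← R4 − 43/5·R2.
Swap R3 and R4.
R3 ← R3 / (-1268/25).
R1 ← R1 + 78/25·R3.
R2 ← R2 − 31/5·R3.
Row 4 reduces to 0 = 3, a contradiction. The system is inconsistent.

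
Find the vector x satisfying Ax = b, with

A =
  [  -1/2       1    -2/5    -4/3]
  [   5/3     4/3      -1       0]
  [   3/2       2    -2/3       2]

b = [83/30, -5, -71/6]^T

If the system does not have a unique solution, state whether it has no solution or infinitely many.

Row-reduce:
R1 ← R1 / (-1/2).
R2 ← R2 − 5/3·R1.
R3 ← R3 − 3/2·R1.
R2 ← R2 / (14/3).
R1 ← R1 + 2·R2.
R3 ← R3 − 5·R2.
R3 ← R3 / (19/30).
R1 ← R1 + 1/5·R3.
R2 ← R2 + 1/2·R3.
Rank is 3 with 4 unknowns, leaving x_4 free.

infinitely many solutions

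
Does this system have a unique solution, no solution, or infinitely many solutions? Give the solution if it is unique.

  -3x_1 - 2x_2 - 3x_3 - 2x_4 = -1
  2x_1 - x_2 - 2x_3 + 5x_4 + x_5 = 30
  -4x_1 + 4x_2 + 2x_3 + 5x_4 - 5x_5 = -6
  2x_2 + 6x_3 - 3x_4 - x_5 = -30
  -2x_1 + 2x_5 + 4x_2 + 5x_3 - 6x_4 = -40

Row-reduce the augmented matrix:
R1 ← R1 / (-3).
R2 ← R2 − 2·R1.
R3 ← R3 + 4·R1.
R5 ← R5 + 2·R1.
R2 ← R2 / (-7/3).
R1 ← R1 − 2/3·R2.
R3 ← R3 − 20/3·R2.
R4 ← R4 − 2·R2.
R5 ← R5 − 16/3·R2.
R3 ← R3 / (-38/7).
R1 ← R1 + 1/7·R3.
R2 ← R2 − 12/7·R3.
R4 ← R4 − 18/7·R3.
R5 ← R5 + 15/7·R3.
R4 ← R4 / (166/19).
R1 ← R1 − 47/38·R4.
R2 ← R2 − 79/19·R4.
R3 ← R3 + 127/38·R4.
R5 ← R5 + 131/38·R4.
R5 ← R5 / (388/83).
R1 ← R1 − 42/83·R5.
R2 ← R2 + 46/83·R5.
R3 ← R3 + 4/83·R5.
R4 ← R4 + 11/83·R5.
Reading off the reduced rows gives x_1 = 1, x_2 = -2, x_3 = -2, x_4 = 4, x_5 = 2.

x_1 = 1, x_2 = -2, x_3 = -2, x_4 = 4, x_5 = 2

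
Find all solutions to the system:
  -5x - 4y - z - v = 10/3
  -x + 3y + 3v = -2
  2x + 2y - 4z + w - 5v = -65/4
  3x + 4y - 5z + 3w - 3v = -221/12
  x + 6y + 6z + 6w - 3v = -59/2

Row-reduce the augmented matrix:
R1 ← R1 / (-5).
R2 ← R2 + 1·R1.
R3 ← R3 − 2·R1.
R4 ← R4 − 3·R1.
R5 ← R5 − 1·R1.
R2 ← R2 / (19/5).
R1 ← R1 − 4/5·R2.
R3 ← R3 − 2/5·R2.
R4 ← R4 − 8/5·R2.
R5 ← R5 − 26/5·R2.
R3 ← R3 / (-84/19).
R1 ← R1 − 3/19·R3.
R2 ← R2 − 1/19·R3.
R4 ← R4 + 108/19·R3.
R5 ← R5 − 105/19·R3.
R4 ← R4 / (12/7).
R1 ← R1 − 1/28·R4.
R2 ← R2 − 1/84·R4.
R3 ← R3 + 19/84·R4.
R5 ← R5 − 29/4·R4.
R5 ← R5 / (-1201/48).
R1 ← R1 + 35/48·R5.
R2 ← R2 − 109/144·R5.
R3 ← R3 − 233/144·R5.
R4 ← R4 − 17/12·R5.
Reading off the reduced rows gives x = 1, y = -8/3, z = 0, w = -5/4, v = 7/3.

x = 1, y = -8/3, z = 0, w = -5/4, v = 7/3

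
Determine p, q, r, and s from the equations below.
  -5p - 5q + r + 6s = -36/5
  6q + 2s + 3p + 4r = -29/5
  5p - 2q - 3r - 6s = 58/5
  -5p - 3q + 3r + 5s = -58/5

p = 1, q = 0, r = -11/5, s = 0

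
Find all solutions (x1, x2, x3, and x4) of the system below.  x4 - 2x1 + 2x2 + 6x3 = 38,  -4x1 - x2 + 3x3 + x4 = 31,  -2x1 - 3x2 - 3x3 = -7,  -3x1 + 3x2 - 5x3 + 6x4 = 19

Row-reduce:
R1 ← R1 / (-2).
R2 ← R2 + 4·R1.
R3 ← R3 + 2·R1.
R4 ← R4 + 3·R1.
R2 ← R2 / (-5).
R1 ← R1 + 1·R2.
R3 ← R3 + 5·R2.
Swap R3 and R4.
R3 ← R3 / (-14).
R1 ← R1 + 6/5·R3.
R2 ← R2 − 9/5·R3.
Rank is 3 with 4 unknowns, leaving x4 free.

infinitely many solutions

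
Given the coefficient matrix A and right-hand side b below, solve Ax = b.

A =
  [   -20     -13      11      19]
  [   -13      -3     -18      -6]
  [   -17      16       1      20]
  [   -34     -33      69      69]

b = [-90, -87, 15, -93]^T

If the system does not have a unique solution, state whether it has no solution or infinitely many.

no solution

Row-reduce:
R1 ← R1 / (-20).
R2 ← R2 + 13·R1.
R3 ← R3 + 17·R1.
R4 ← R4 + 34·R1.
R2 ← R2 / (109/20).
R1 ← R1 − 13/20·R2.
R3 ← R3 − 541/20·R2.
R4 ← R4 + 109/10·R2.
R3 ← R3 / (12696/109).
R1 ← R1 − 267/109·R3.
R2 ← R2 + 503/109·R3.
Row 4 reduces to 0 = 3, a contradiction. The system is inconsistent.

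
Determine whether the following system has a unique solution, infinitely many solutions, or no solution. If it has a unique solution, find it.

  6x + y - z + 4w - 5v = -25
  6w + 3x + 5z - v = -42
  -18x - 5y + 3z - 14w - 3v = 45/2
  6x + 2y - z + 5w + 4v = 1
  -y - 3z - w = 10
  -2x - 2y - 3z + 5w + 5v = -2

no solution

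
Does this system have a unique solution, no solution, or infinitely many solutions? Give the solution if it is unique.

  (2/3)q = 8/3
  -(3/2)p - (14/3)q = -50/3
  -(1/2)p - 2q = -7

no solution

Row-reduce:
Swap R1 and R2.
R1 ← R1 / (-3/2).
R3 ← R3 + 1/2·R1.
R2 ← R2 / (2/3).
R1 ← R1 − 28/9·R2.
R3 ← R3 + 4/9·R2.
Row 3 reduces to 0 = 1/3, a contradiction. The system is inconsistent.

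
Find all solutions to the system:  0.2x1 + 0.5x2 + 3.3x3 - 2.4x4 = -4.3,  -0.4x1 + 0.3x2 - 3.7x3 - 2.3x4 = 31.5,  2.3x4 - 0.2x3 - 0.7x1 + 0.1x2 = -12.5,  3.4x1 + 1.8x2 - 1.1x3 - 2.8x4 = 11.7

x1 = -1, x2 = -4, x3 = -5, x4 = -6

Row-reduce the augmented matrix:
R1 ← R1 / (1/5).
R2 ← R2 + 2/5·R1.
R3 ← R3 + 7/10·R1.
R4 ← R4 − 17/5·R1.
R2 ← R2 / (13/10).
R1 ← R1 − 5/2·R2.
R3 ← R3 − 37/20·R2.
R4 ← R4 + 67/10·R2.
R3 ← R3 / (939/130).
R1 ← R1 − 142/13·R3.
R2 ← R2 − 29/13·R3.
R4 ← R4 + 5493/130·R3.
R4 ← R4 / (155433/6260).
R1 ← R1 + 2755/626·R4.
R2 ← R2 + 4193/626·R4.
R3 ← R3 − 347/626·R4.
Reading off the reduced rows gives x1 = -1, x2 = -4, x3 = -5, x4 = -6.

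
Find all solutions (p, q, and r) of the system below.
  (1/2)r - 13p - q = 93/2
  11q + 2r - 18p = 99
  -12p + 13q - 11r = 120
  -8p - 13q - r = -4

Row-reduce:
R1 ← R1 / (-13).
R2 ← R2 + 18·R1.
R3 ← R3 + 12·R1.
R4 ← R4 + 8·R1.
R2 ← R2 / (161/13).
R1 ← R1 − 1/13·R2.
R3 ← R3 − 181/13·R2.
R4 ← R4 + 161/13·R2.
R3 ← R3 / (-2082/161).
R1 ← R1 + 15/322·R3.
R2 ← R2 − 17/161·R3.
Row 4 reduces to 0 = 2, a contradiction. The system is inconsistent.

no solution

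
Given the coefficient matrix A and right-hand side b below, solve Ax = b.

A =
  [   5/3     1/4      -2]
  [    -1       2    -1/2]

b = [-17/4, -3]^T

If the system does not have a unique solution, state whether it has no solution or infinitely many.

Row-reduce:
R1 ← R1 / (5/3).
R2 ← R2 + 1·R1.
R2 ← R2 / (43/20).
R1 ← R1 − 3/20·R2.
Rank is 2 with 3 unknowns, leaving x_3 free.

infinitely many solutions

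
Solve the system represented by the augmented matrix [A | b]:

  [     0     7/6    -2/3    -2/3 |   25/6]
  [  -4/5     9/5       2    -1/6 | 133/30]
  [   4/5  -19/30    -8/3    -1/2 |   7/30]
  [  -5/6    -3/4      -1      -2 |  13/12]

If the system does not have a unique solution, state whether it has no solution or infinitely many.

no solution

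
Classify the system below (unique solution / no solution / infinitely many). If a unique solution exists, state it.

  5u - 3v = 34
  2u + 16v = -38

u = 5, v = -3

Row-reduce the augmented matrix:
R1 ← R1 / (5).
R2 ← R2 − 2·R1.
R2 ← R2 / (86/5).
R1 ← R1 + 3/5·R2.
Reading off the reduced rows gives u = 5, v = -3.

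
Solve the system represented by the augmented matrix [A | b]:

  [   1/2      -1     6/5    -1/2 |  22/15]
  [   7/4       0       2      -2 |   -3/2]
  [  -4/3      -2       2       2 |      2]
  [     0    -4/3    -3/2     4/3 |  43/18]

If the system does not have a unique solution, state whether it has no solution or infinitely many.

Row-reduce the augmented matrix:
R1 ← R1 / (1/2).
R2 ← R2 − 7/4·R1.
R3 ← R3 + 4/3·R1.
R2 ← R2 / (7/2).
R1 ← R1 + 2·R2.
R3 ← R3 + 14/3·R2.
R4 ← R4 + 4/3·R2.
R3 ← R3 / (34/15).
R1 ← R1 − 8/7·R3.
R2 ← R2 + 22/35·R3.
R4 ← R4 + 491/210·R3.
R4 ← R4 / (753/476).
R1 ← R1 + 156/119·R4.
R2 ← R2 − 5/238·R4.
R3 ← R3 − 5/34·R4.
Reading off the reduced rows gives x_1 = -2, x_2 = -8/3, x_3 = -1, x_4 = -2.

x_1 = -2, x_2 = -8/3, x_3 = -1, x_4 = -2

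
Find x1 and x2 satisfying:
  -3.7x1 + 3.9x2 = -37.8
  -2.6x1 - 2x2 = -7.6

Row-reduce the augmented matrix:
R1 ← R1 / (-37/10).
R2 ← R2 + 13/5·R1.
R2 ← R2 / (-877/185).
R1 ← R1 + 39/37·R2.
Reading off the reduced rows gives x1 = 6, x2 = -4.

x1 = 6, x2 = -4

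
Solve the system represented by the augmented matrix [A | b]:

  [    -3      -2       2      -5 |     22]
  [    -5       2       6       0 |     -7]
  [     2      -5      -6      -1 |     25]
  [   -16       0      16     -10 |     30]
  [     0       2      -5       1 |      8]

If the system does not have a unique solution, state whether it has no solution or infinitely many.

x_1 = -3, x_2 = -2, x_3 = -3, x_4 = -3

Row-reduce the augmented matrix:
R1 ← R1 / (-3).
R2 ← R2 + 5·R1.
R3 ← R3 − 2·R1.
R4 ← R4 + 16·R1.
R2 ← R2 / (16/3).
R1 ← R1 − 2/3·R2.
R3 ← R3 + 19/3·R2.
R4 ← R4 − 32/3·R2.
R5 ← R5 − 2·R2.
R3 ← R3 / (-3/2).
R1 ← R1 + 1·R3.
R2 ← R2 − 1/2·R3.
R5 ← R5 + 6·R3.
Swap R4 and R5.
R4 ← R4 / (-195/8).
R1 ← R1 + 37/12·R4.
R2 ← R2 − 41/12·R4.
R3 ← R3 + 89/24·R4.
R5 reduces to 0 = 0, so the extra equation is consistent.
Reading off the reduced rows gives x_1 = -3, x_2 = -2, x_3 = -3, x_4 = -3.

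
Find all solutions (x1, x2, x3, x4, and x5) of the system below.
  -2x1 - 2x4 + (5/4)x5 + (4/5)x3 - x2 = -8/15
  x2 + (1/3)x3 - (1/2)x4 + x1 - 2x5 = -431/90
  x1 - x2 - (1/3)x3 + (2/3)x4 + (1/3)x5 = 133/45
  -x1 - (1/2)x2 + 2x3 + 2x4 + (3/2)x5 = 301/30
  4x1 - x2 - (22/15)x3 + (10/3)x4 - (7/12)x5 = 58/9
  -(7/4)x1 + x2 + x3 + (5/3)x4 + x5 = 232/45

x1 = 0, x2 = -7/5, x3 = 4/3, x4 = 7/3, x5 = 4/3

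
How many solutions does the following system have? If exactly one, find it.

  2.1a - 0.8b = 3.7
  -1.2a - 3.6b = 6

a = 1, b = -2

Row-reduce the augmented matrix:
R1 ← R1 / (21/10).
R2 ← R2 + 6/5·R1.
R2 ← R2 / (-142/35).
R1 ← R1 + 8/21·R2.
Reading off the reduced rows gives a = 1, b = -2.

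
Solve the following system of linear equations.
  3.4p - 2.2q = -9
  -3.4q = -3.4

p = -2, q = 1

Row-reduce the augmented matrix:
R1 ← R1 / (17/5).
R2 ← R2 / (-17/5).
R1 ← R1 + 11/17·R2.
Reading off the reduced rows gives p = -2, q = 1.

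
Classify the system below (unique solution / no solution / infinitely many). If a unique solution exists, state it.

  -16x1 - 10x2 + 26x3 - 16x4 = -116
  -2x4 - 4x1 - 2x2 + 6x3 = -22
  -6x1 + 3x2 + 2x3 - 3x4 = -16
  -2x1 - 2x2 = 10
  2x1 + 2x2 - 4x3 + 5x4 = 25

x1 = -2, x2 = -3, x3 = -5, x4 = 3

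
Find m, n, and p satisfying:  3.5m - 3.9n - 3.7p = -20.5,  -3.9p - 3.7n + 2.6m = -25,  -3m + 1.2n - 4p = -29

Row-reduce the augmented matrix:
R1 ← R1 / (7/2).
R2 ← R2 − 13/5·R1.
R3 ← R3 + 3·R1.
R2 ← R2 / (-281/350).
R1 ← R1 + 39/35·R2.
R3 ← R3 + 15/7·R2.
R3 ← R3 / (-5758/1405).
R1 ← R1 − 152/281·R3.
R2 ← R2 − 403/281·R3.
Reading off the reduced rows gives m = 5, n = 5, p = 5.

m = 5, n = 5, p = 5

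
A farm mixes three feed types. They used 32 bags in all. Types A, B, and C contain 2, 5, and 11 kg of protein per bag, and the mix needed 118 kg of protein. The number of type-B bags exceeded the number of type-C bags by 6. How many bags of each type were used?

type-A bags: 20, type-B bags: 9, type-C bags: 3

Let a = type-A bags, b = type-B bags, c = type-C bags.
  a + b + c = 32
  2a + 5b + 11c = 118
  -c + b = 6
Row-reduce the augmented matrix:
R2 ← R2 − 2·R1.
R2 ← R2 / (3).
R1 ← R1 − 1·R2.
R3 ← R3 − 1·R2.
R3 ← R3 / (-4).
R1 ← R1 + 2·R3.
R2 ← R2 − 3·R3.
Reading off the reduced rows gives a = 20, b = 9, c = 3.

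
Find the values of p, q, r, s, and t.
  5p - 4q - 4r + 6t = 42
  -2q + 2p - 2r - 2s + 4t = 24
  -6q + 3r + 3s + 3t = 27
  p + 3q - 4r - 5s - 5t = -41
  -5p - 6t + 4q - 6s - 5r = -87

Row-reduce the augmented matrix:
R1 ← R1 / (5).
R2 ← R2 − 2·R1.
R4 ← R4 − 1·R1.
R5 ← R5 + 5·R1.
R2 ← R2 / (-2/5).
R1 ← R1 + 4/5·R2.
R3 ← R3 + 6·R2.
R4 ← R4 − 19/5·R2.
R3 ← R3 / (9).
R2 ← R2 − 1·R3.
R4 ← R4 + 7·R3.
R5 ← R5 + 9·R3.
R4 ← R4 / (5/3).
R1 ← R1 − 4·R4.
R2 ← R2 − 4/3·R4.
R3 ← R3 − 11/3·R4.
R5 ← R5 − 27·R4.
R5 ← R5 / (489/5).
R1 ← R1 − 78/5·R5.
R2 ← R2 − 21/5·R5.
R3 ← R3 − 69/5·R5.
R4 ← R4 + 22/5·R5.
Reading off the reduced rows gives p = 6, q = 1, r = 5, s = 0, t = 6.

p = 6, q = 1, r = 5, s = 0, t = 6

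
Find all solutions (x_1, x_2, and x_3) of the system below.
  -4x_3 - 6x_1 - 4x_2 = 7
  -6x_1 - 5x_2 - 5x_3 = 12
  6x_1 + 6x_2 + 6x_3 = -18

Row-reduce:
R1 ← R1 / (-6).
R2 ← R2 + 6·R1.
R3 ← R3 − 6·R1.
R2 ← R2 / (-1).
R1 ← R1 − 2/3·R2.
R3 ← R3 − 2·R2.
Row 3 reduces to 0 = -1, a contradiction. The system is inconsistent.

no solution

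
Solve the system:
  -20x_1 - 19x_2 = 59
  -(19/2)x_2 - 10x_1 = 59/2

infinitely many solutions

Row-reduce:
R1 ← R1 / (-20).
R2 ← R2 + 10·R1.
Rank is 1 with 2 unknowns, leaving x_2 free.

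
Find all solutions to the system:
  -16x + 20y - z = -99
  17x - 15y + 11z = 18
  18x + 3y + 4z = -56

x = -1, y = -6, z = -5

Row-reduce the augmented matrix:
R1 ← R1 / (-16).
R2 ← R2 − 17·R1.
R3 ← R3 − 18·R1.
R2 ← R2 / (25/4).
R1 ← R1 + 5/4·R2.
R3 ← R3 − 51/2·R2.
R3 ← R3 / (-3767/100).
R1 ← R1 − 41/20·R3.
R2 ← R2 − 159/100·R3.
Reading off the reduced rows gives x = -1, y = -6, z = -5.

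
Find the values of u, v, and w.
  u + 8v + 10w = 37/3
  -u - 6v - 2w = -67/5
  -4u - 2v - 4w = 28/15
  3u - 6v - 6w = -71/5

u = -1, v = 8/3, w = -4/5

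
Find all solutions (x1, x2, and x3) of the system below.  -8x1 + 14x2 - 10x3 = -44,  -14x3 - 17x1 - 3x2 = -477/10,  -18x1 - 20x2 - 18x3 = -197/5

Row-reduce the augmented matrix:
R1 ← R1 / (-8).
R2 ← R2 + 17·R1.
R3 ← R3 + 18·R1.
R2 ← R2 / (-131/4).
R1 ← R1 + 7/4·R2.
R3 ← R3 + 103/2·R2.
R3 ← R3 / (-904/131).
R1 ← R1 − 113/131·R3.
R2 ← R2 + 29/131·R3.
Reading off the reduced rows gives x1 = 3/2, x2 = -1, x3 = 9/5.

x1 = 3/2, x2 = -1, x3 = 9/5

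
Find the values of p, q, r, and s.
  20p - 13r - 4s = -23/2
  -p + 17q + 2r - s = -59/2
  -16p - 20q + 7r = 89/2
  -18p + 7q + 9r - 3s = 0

Row-reduce the augmented matrix:
R1 ← R1 / (20).
R2 ← R2 + 1·R1.
R3 ← R3 + 16·R1.
R4 ← R4 + 18·R1.
R2 ← R2 / (17).
R3 ← R3 + 20·R2.
R4 ← R4 − 7·R2.
R3 ← R3 / (-154/85).
R1 ← R1 + 13/20·R3.
R2 ← R2 − 27/340·R3.
R4 ← R4 + 1107/340·R3.
R4 ← R4 / (24/11).
R1 ← R1 − 16/11·R4.
R2 ← R2 + 3/11·R4.
R3 ← R3 − 28/11·R4.
Reading off the reduced rows gives p = -2, q = -3/2, r = -5/2, s = 1.

p = -2, q = -3/2, r = -5/2, s = 1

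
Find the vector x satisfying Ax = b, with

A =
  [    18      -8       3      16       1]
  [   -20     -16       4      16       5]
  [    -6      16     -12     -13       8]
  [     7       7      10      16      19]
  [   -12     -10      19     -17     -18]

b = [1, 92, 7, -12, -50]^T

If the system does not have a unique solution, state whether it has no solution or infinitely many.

Row-reduce the augmented matrix:
R1 ← R1 / (18).
R2 ← R2 + 20·R1.
R3 ← R3 + 6·R1.
R4 ← R4 − 7·R1.
R5 ← R5 + 12·R1.
R2 ← R2 / (-224/9).
R1 ← R1 + 4/9·R2.
R3 ← R3 − 40/3·R2.
R4 ← R4 − 91/9·R2.
R5 ← R5 + 46/3·R2.
R3 ← R3 / (-99/14).
R1 ← R1 − 1/28·R3.
R2 ← R2 + 33/112·R3.
R4 ← R4 − 189/16·R3.
R5 ← R5 − 923/56·R3.
R4 ← R4 / (3601/88).
R1 ← R1 − 67/198·R4.
R2 ← R2 + 43/24·R4.
R3 ← R3 + 146/99·R4.
R5 ← R5 + 1123/396·R4.
R5 ← R5 / (567893/64818).
R1 ← R1 + 42743/129636·R5.
R2 ← R2 − 45085/43212·R5.
R3 ← R3 + 11825/64818·R5.
R4 ← R4 − 7125/7202·R5.
Reading off the reduced rows gives x_1 = -1, x_2 = -5, x_3 = -3, x_4 = -1, x_5 = 4.

x_1 = -1, x_2 = -5, x_3 = -3, x_4 = -1, x_5 = 4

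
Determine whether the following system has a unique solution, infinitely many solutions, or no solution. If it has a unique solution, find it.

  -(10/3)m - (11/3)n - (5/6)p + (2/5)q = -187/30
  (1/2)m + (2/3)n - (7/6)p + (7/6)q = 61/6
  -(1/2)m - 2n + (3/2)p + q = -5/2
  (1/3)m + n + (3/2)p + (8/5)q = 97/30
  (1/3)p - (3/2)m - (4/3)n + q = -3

no solution

Row-reduce:
R1 ← R1 / (-10/3).
R2 ← R2 − 1/2·R1.
R3 ← R3 + 1/2·R1.
R4 ← R4 − 1/3·R1.
R5 ← R5 + 3/2·R1.
R2 ← R2 / (7/60).
R1 ← R1 − 11/10·R2.
R3 ← R3 + 29/20·R2.
R4 ← R4 − 19/30·R2.
R5 ← R5 − 19/60·R2.
R3 ← R3 / (-101/7).
R1 ← R1 − 87/7·R3.
R2 ← R2 + 155/14·R3.
R4 ← R4 − 59/7·R3.
R5 ← R5 − 59/14·R3.
R4 ← R4 / (13441/3030).
R1 ← R1 − 2279/1010·R4.
R2 ← R2 + 3849/2020·R4.
R3 ← R3 + 1133/1010·R4.
R5 ← R5 − 13441/6060·R4.
Row 5 reduces to 0 = -3/2, a contradiction. The system is inconsistent.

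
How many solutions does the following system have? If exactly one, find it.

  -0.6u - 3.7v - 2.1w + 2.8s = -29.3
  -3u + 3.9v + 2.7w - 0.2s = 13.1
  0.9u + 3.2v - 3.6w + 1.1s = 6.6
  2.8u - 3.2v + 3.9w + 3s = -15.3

u = 2, v = 4, w = 1, s = -4

Row-reduce the augmented matrix:
R1 ← R1 / (-3/5).
R2 ← R2 + 3·R1.
R3 ← R3 − 9/10·R1.
R4 ← R4 − 14/5·R1.
R2 ← R2 / (112/5).
R1 ← R1 − 37/6·R2.
R3 ← R3 + 47/20·R2.
R4 ← R4 + 307/15·R2.
R3 ← R3 / (-6009/1120).
R1 ← R1 + 15/112·R3.
R2 ← R2 − 33/56·R3.
R4 ← R4 − 345/56·R3.
R4 ← R4 / (179489/24036).
R1 ← R1 + 5123/6009·R4.
R2 ← R2 + 863/4006·R4.
R3 ← R3 + 2845/4006·R4.
Reading off the reduced rows gives u = 2, v = 4, w = 1, s = -4.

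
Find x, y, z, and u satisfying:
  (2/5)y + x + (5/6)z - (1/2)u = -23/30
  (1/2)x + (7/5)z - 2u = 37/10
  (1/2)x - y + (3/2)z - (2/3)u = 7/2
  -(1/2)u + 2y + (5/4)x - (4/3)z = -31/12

Row-reduce the augmented matrix:
R2 ← R2 − 1/2·R1.
R3 ← R3 − 1/2·R1.
R4 ← R4 − 5/4·R1.
R2 ← R2 / (-1/5).
R1 ← R1 − 2/5·R2.
R3 ← R3 + 6/5·R2.
R4 ← R4 − 3/2·R2.
R3 ← R3 / (-289/60).
R1 ← R1 − 14/5·R3.
R2 ← R2 + 59/12·R3.
R4 ← R4 − 5·R3.
R4 ← R4 / (-732/289).
R1 ← R1 − 538/289·R4.
R2 ← R2 + 2675/1734·R4.
R3 ← R3 + 605/289·R4.
Reading off the reduced rows gives x = 1, y = -4, z = -2, u = -3.

x = 1, y = -4, z = -2, u = -3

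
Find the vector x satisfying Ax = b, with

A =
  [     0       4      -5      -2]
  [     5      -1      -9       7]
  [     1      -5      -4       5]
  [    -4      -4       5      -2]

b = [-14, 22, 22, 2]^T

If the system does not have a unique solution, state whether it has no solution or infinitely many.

no solution

Row-reduce:
Swap R1 and R2.
R1 ← R1 / (5).
R3 ← R3 − 1·R1.
R4 ← R4 + 4·R1.
R2 ← R2 / (4).
R1 ← R1 + 1/5·R2.
R3 ← R3 + 24/5·R2.
R4 ← R4 + 24/5·R2.
R3 ← R3 / (-41/5).
R1 ← R1 + 41/20·R3.
R2 ← R2 + 5/4·R3.
R4 ← R4 + 41/5·R3.
Row 4 reduces to 0 = 2, a contradiction. The system is inconsistent.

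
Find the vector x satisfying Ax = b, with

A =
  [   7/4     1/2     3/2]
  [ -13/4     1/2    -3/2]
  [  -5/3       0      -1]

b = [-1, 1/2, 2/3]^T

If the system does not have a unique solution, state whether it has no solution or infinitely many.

Row-reduce:
R1 ← R1 / (7/4).
R2 ← R2 + 13/4·R1.
R3 ← R3 + 5/3·R1.
R2 ← R2 / (10/7).
R1 ← R1 − 2/7·R2.
R3 ← R3 − 10/21·R2.
Row 3 reduces to 0 = 1/6, a contradiction. The system is inconsistent.

no solution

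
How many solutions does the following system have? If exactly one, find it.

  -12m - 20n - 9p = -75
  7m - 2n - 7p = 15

Row-reduce:
R1 ← R1 / (-12).
R2 ← R2 − 7·R1.
R2 ← R2 / (-41/3).
R1 ← R1 − 5/3·R2.
Rank is 2 with 3 unknowns, leaving p free.

infinitely many solutions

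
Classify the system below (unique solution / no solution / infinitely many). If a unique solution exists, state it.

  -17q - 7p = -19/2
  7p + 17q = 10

Row-reduce:
R1 ← R1 / (-7).
R2 ← R2 − 7·R1.
Row 2 reduces to 0 = 1/2, a contradiction. The system is inconsistent.

no solution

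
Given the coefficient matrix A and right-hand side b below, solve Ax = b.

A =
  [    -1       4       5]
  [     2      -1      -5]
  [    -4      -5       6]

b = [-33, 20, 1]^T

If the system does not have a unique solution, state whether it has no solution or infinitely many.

x_1 = -4, x_2 = -3, x_3 = -5

Row-reduce the augmented matrix:
R1 ← R1 / (-1).
R2 ← R2 − 2·R1.
R3 ← R3 + 4·R1.
R2 ← R2 / (7).
R1 ← R1 + 4·R2.
R3 ← R3 + 21·R2.
R1 ← R1 + 15/7·R3.
R2 ← R2 − 5/7·R3.
Reading off the reduced rows gives x_1 = -4, x_2 = -3, x_3 = -5.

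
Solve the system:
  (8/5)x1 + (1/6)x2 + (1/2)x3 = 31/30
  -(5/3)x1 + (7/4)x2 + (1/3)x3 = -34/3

Row-reduce:
R1 ← R1 / (8/5).
R2 ← R2 + 5/3·R1.
R2 ← R2 / (277/144).
R1 ← R1 − 5/48·R2.
Rank is 2 with 3 unknowns, leaving x3 free.

infinitely many solutions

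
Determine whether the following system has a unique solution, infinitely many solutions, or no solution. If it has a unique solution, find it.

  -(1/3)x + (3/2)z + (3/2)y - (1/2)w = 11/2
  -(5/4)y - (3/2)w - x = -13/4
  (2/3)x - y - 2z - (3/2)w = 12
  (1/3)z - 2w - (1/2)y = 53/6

x = 6, y = 5, z = -2, w = -6

Row-reduce the augmented matrix:
R1 ← R1 / (-1/3).
R2 ← R2 + 1·R1.
R3 ← R3 − 2/3·R1.
R2 ← R2 / (-23/4).
R1 ← R1 + 9/2·R2.
R3 ← R3 − 2·R2.
R4 ← R4 + 1/2·R2.
R3 ← R3 / (-13/23).
R1 ← R1 + 45/46·R3.
R2 ← R2 − 18/23·R3.
R4 ← R4 − 50/69·R3.
R4 ← R4 / (-203/39).
R1 ← R1 − 303/52·R4.
R2 ← R2 + 45/13·R4.
R3 ← R3 − 115/26·R4.
Reading off the reduced rows gives x = 6, y = 5, z = -2, w = -6.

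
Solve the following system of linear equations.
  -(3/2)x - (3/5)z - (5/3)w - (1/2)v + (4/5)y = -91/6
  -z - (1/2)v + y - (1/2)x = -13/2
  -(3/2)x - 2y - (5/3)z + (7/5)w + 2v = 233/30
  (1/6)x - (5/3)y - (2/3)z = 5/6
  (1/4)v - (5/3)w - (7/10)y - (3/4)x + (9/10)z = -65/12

infinitely many solutions

Row-reduce:
R1 ← R1 / (-3/2).
R2 ← R2 + 1/2·R1.
R3 ← R3 + 3/2·R1.
R4 ← R4 − 1/6·R1.
R5 ← R5 + 3/4·R1.
R2 ← R2 / (11/15).
R1 ← R1 + 8/15·R2.
R3 ← R3 + 14/5·R2.
R4 ← R4 + 71/45·R2.
R5 ← R5 + 11/10·R2.
R3 ← R3 / (-136/33).
R1 ← R1 + 2/11·R3.
R2 ← R2 + 12/11·R3.
R4 ← R4 + 27/11·R3.
R4 ← R4 / (-1591/765).
R1 ← R1 − 328/255·R4.
R2 ← R2 + 157/255·R4.
R3 ← R3 + 107/85·R4.
Rank is 4 with 5 unknowns, leaving v free.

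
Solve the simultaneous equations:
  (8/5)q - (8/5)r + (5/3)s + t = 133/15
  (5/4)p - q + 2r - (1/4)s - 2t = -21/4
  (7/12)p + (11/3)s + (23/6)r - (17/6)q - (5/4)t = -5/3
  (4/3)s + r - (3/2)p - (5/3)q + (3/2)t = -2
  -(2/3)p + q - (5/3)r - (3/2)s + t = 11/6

no solution

Row-reduce:
Swap R1 and R2.
R1 ← R1 / (5/4).
R3 ← R3 − 7/12·R1.
R4 ← R4 + 3/2·R1.
R5 ← R5 + 2/3·R1.
R2 ← R2 / (8/5).
R1 ← R1 + 4/5·R2.
R3 ← R3 + 71/30·R2.
R4 ← R4 + 43/15·R2.
R5 ← R5 − 7/15·R2.
R3 ← R3 / (8/15).
R1 ← R1 − 4/5·R3.
R2 ← R2 + 1·R3.
R4 ← R4 − 8/15·R3.
R5 ← R5 + 2/15·R3.
R4 ← R4 / (-107/48).
R1 ← R1 + 839/96·R4.
R2 ← R2 − 1633/128·R4.
R3 ← R3 − 4499/384·R4.
R5 ← R5 + 107/192·R4.
Row 5 reduces to 0 = 3/2, a contradiction. The system is inconsistent.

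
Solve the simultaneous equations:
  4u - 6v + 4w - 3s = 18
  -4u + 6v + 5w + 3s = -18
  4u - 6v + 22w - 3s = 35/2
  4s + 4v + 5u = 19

no solution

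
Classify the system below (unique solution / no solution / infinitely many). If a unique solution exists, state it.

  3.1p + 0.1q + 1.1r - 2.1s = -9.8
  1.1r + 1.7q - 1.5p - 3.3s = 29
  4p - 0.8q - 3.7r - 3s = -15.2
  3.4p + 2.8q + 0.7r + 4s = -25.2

Row-reduce the augmented matrix:
R1 ← R1 / (31/10).
R2 ← R2 + 3/2·R1.
R3 ← R3 − 4·R1.
R4 ← R4 − 17/5·R1.
R2 ← R2 / (271/155).
R1 ← R1 − 1/31·R2.
R3 ← R3 + 144/155·R2.
R4 ← R4 − 417/155·R2.
R3 ← R3 / (-11523/2710).
R1 ← R1 − 88/271·R3.
R2 ← R2 − 253/271·R3.
R4 ← R4 + 8179/2710·R3.
R4 ← R4 / (283823/19205).
R1 ← R1 + 3054/3841·R4.
R2 ← R2 + 507/167·R4.
R3 ← R3 − 2334/3841·R4.
Reading off the reduced rows gives p = -6, q = 4, r = 0, s = -4.

p = -6, q = 4, r = 0, s = -4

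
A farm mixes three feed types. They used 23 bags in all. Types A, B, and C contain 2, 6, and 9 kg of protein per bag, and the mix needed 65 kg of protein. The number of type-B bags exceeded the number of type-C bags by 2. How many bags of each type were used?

type-A bags: 19, type-B bags: 3, type-C bags: 1

Let a = type-A bags, b = type-B bags, c = type-C bags.
  a + b + c = 23
  2a + 9c + 6b = 65
  b - c = 2
Row-reduce the augmented matrix:
R2 ← R2 − 2·R1.
R2 ← R2 / (4).
R1 ← R1 − 1·R2.
R3 ← R3 − 1·R2.
R3 ← R3 / (-11/4).
R1 ← R1 + 3/4·R3.
R2 ← R2 − 7/4·R3.
Reading off the reduced rows gives a = 19, b = 3, c = 1.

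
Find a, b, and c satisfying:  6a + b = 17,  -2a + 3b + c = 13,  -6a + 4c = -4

a = 2, b = 5, c = 2

Row-reduce the augmented matrix:
R1 ← R1 / (6).
R2 ← R2 + 2·R1.
R3 ← R3 + 6·R1.
R2 ← R2 / (10/3).
R1 ← R1 − 1/6·R2.
R3 ← R3 − 1·R2.
R3 ← R3 / (37/10).
R1 ← R1 + 1/20·R3.
R2 ← R2 − 3/10·R3.
Reading off the reduced rows gives a = 2, b = 5, c = 2.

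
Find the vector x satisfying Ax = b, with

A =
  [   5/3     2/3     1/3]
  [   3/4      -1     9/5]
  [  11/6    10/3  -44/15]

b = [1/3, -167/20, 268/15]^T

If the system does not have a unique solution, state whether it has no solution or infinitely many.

no solution

Row-reduce:
R1 ← R1 / (5/3).
R2 ← R2 − 3/4·R1.
R3 ← R3 − 11/6·R1.
R2 ← R2 / (-13/10).
R1 ← R1 − 2/5·R2.
R3 ← R3 − 13/5·R2.
Row 3 reduces to 0 = 1/2, a contradiction. The system is inconsistent.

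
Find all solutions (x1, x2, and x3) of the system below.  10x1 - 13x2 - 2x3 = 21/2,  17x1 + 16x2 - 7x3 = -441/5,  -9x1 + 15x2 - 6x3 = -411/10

x1 = -8/5, x2 = -5/2, x3 = 3

Row-reduce the augmented matrix:
R1 ← R1 / (10).
R2 ← R2 − 17·R1.
R3 ← R3 + 9·R1.
R2 ← R2 / (381/10).
R1 ← R1 + 13/10·R2.
R3 ← R3 − 33/10·R2.
R3 ← R3 / (-951/127).
R1 ← R1 + 41/127·R3.
R2 ← R2 + 12/127·R3.
Reading off the reduced rows gives x1 = -8/5, x2 = -5/2, x3 = 3.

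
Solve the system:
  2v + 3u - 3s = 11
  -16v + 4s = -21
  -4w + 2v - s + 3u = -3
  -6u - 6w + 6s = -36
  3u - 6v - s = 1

no solution

Row-reduce:
R1 ← R1 / (3).
R3 ← R3 − 3·R1.
R4 ← R4 + 6·R1.
R5 ← R5 − 3·R1.
R2 ← R2 / (-16).
R1 ← R1 − 2/3·R2.
R4 ← R4 − 4·R2.
R5 ← R5 + 8·R2.
R3 ← R3 / (-4).
R4 ← R4 + 6·R3.
R4 ← R4 / (-2).
R1 ← R1 + 5/6·R4.
R2 ← R2 + 1/4·R4.
R3 ← R3 + 1/2·R4.
Row 5 reduces to 0 = 1/2, a contradiction. The system is inconsistent.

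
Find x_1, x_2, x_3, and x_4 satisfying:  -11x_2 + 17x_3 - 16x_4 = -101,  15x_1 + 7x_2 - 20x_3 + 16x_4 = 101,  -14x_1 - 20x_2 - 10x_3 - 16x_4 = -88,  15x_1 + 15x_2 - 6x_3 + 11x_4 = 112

Row-reduce the augmented matrix:
Swap R1 and R2.
R1 ← R1 / (15).
R3 ← R3 + 14·R1.
R4 ← R4 − 15·R1.
R2 ← R2 / (-11).
R1 ← R1 − 7/15·R2.
R3 ← R3 + 202/15·R2.
R4 ← R4 − 8·R2.
R3 ← R3 / (-8164/165).
R1 ← R1 + 101/165·R3.
R2 ← R2 + 17/11·R3.
R4 ← R4 − 290/11·R3.
R4 ← R4 / (-13813/2041).
R1 ← R1 − 324/2041·R4.
R2 ← R2 − 1788/2041·R4.
R3 ← R3 + 764/2041·R4.
Reading off the reduced rows gives x_1 = 1, x_2 = 6, x_3 = -3, x_4 = -1.

x_1 = 1, x_2 = 6, x_3 = -3, x_4 = -1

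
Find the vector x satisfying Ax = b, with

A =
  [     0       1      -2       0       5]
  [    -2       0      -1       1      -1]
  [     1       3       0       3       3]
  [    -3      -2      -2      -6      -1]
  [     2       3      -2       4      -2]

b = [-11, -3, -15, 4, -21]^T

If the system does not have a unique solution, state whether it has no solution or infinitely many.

Row-reduce the augmented matrix:
Swap R1 and R2.
R1 ← R1 / (-2).
R3 ← R3 − 1·R1.
R4 ← R4 + 3·R1.
R5 ← R5 − 2·R1.
R3 ← R3 − 3·R2.
R4 ← R4 + 2·R2.
R5 ← R5 − 3·R2.
R3 ← R3 / (11/2).
R1 ← R1 − 1/2·R3.
R2 ← R2 + 2·R3.
R4 ← R4 + 9/2·R3.
R5 ← R5 − 3·R3.
R4 ← R4 / (-51/11).
R1 ← R1 + 9/11·R4.
R2 ← R2 − 14/11·R4.
R3 ← R3 − 7/11·R4.
R5 ← R5 − 34/11·R4.
R5 ← R5 / (-11).
R1 ← R1 − 27/17·R5.
R2 ← R2 − 9/17·R5.
R3 ← R3 + 38/17·R5.
R4 ← R4 + 1/17·R5.
Reading off the reduced rows gives x_1 = 0, x_2 = -5, x_3 = 3, x_4 = 0, x_5 = 0.

x_1 = 0, x_2 = -5, x_3 = 3, x_4 = 0, x_5 = 0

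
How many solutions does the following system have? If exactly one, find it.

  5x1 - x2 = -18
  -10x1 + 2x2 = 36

Row-reduce:
R1 ← R1 / (5).
R2 ← R2 + 10·R1.
Rank is 1 with 2 unknowns, leaving x2 free.

infinitely many solutions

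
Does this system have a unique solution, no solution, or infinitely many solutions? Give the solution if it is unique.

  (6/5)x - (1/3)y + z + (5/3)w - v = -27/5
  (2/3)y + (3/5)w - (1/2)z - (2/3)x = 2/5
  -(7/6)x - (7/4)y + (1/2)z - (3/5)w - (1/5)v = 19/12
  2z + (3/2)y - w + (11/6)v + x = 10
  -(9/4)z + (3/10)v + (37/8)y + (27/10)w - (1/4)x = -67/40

no solution

Row-reduce:
R1 ← R1 / (6/5).
R2 ← R2 + 2/3·R1.
R3 ← R3 + 7/6·R1.
R4 ← R4 − 1·R1.
R5 ← R5 + 1/4·R1.
R2 ← R2 / (13/27).
R1 ← R1 + 5/18·R2.
R3 ← R3 + 56/27·R2.
R4 ← R4 − 16/9·R2.
R5 ← R5 − 41/9·R2.
R3 ← R3 / (89/52).
R1 ← R1 − 45/52·R3.
R2 ← R2 − 3/26·R3.
R4 ← R4 − 25/26·R3.
R5 ← R5 + 267/104·R3.
R4 ← R4 / (-16406/1335).
R1 ← R1 + 559/356·R4.
R2 ← R2 − 473/178·R4.
R3 ← R3 − 5923/1335·R4.
Row 5 reduces to 0 = -1/2, a contradiction. The system is inconsistent.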